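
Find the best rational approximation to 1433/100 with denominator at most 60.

831/58

Expand x = 1433/100 as a continued fraction with the Euclidean algorithm:
  1433 = 14*100 + 33, so a_0 = 14.
  100 = 3*33 + 1, so a_1 = 3.
  33 = 33*1 + 0, so a_2 = 33.
so x = [14; 3, 33].
Convergents (p_i = a_i*p_{i-1} + p_{i-2}, q_i = a_i*q_{i-1} + q_{i-2} with p_{-2}=0, p_{-1}=1, q_{-2}=1, q_{-1}=0), until the denominator exceeds 60:
  i=0: a_0=14, p_0 = 14*1 + 0 = 14, q_0 = 14*0 + 1 = 1.
  i=1: a_1=3, p_1 = 3*14 + 1 = 43, q_1 = 3*1 + 0 = 3.
  i=2: a_2=33, p_2 = 33*43 + 14 = 1433, q_2 = 33*3 + 1 = 100.
q_2 = 100 > 60, so the last convergent with denominator <= 60 is p_1/q_1 = 43/3.
The closest fraction with denominator <= 60 is either p_1/q_1 or the intermediate fraction (k*p_1 + p_0)/(k*q_1 + q_0) with the largest k >= 1 whose denominator stays <= 60; these approach x as k grows, and every other convergent or intermediate fraction in range is farther away.
Largest k: floor((60 - q_0)/q_1) = floor((60 - 1)/3) = 19.
That gives (19*43 + 14)/(19*3 + 1) = 831/58.
Compare the errors: |x - 43/3| = |1433*3 - 43*100|/(100*3) = 1/300, and |x - 831/58| = |1433*58 - 831*100|/(100*58) = 14/5800.
Cross-multiplying, 14*300 = 4200 < 5800 = 1*5800, so 14/5800 is smaller: the intermediate fraction 831/58 is closer to x than 43/3.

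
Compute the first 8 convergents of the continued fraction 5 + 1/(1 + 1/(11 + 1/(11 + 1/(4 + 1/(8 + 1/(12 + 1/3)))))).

5/1, 6/1, 71/12, 787/133, 3219/544, 26539/4485, 321687/54364, 991600/167577

Using the convergent recurrence p_i = a_i*p_{i-1} + p_{i-2}, q_i = a_i*q_{i-1} + q_{i-2} with p_{-2}=0, p_{-1}=1, q_{-2}=1, q_{-1}=0:
  i=0: a_0=5, p_0 = 5*1 + 0 = 5, q_0 = 5*0 + 1 = 1.
  i=1: a_1=1, p_1 = 1*5 + 1 = 6, q_1 = 1*1 + 0 = 1.
  i=2: a_2=11, p_2 = 11*6 + 5 = 71, q_2 = 11*1 + 1 = 12.
  i=3: a_3=11, p_3 = 11*71 + 6 = 787, q_3 = 11*12 + 1 = 133.
  i=4: a_4=4, p_4 = 4*787 + 71 = 3219, q_4 = 4*133 + 12 = 544.
  i=5: a_5=8, p_5 = 8*3219 + 787 = 26539, q_5 = 8*544 + 133 = 4485.
  i=6: a_6=12, p_6 = 12*26539 + 3219 = 321687, q_6 = 12*4485 + 544 = 54364.
  i=7: a_7=3, p_7 = 3*321687 + 26539 = 991600, q_7 = 3*54364 + 4485 = 167577.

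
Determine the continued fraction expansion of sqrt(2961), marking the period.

Write x_i = (sqrt(2961) + m_i)/d_i with (m_0, d_0) = (0, 1). a_0 = floor(sqrt(2961)) = 54, since 54^2 = 2916 <= 2961 < 3025 = 55^2.
Iterate m_{i+1} = d_i*a_i - m_i, d_{i+1} = (2961 - m_{i+1}^2)/d_i, a_{i+1} = floor((a_0 + m_{i+1})/d_{i+1}):
  m_1 = 1*54 - 0 = 54, d_1 = (2961 - 54^2)/1 = 45/1 = 45, a_1 = floor((54 + 54)/45) = 2.
  m_2 = 45*2 - 54 = 36, d_2 = (2961 - 36^2)/45 = 1665/45 = 37, a_2 = floor((54 + 36)/37) = 2.
  m_3 = 37*2 - 36 = 38, d_3 = (2961 - 38^2)/37 = 1517/37 = 41, a_3 = floor((54 + 38)/41) = 2.
  m_4 = 41*2 - 38 = 44, d_4 = (2961 - 44^2)/41 = 1025/41 = 25, a_4 = floor((54 + 44)/25) = 3.
  m_5 = 25*3 - 44 = 31, d_5 = (2961 - 31^2)/25 = 2000/25 = 80, a_5 = floor((54 + 31)/80) = 1.
  m_6 = 80*1 - 31 = 49, d_6 = (2961 - 49^2)/80 = 560/80 = 7, a_6 = floor((54 + 49)/7) = 14.
  m_7 = 7*14 - 49 = 49, d_7 = (2961 - 49^2)/7 = 560/7 = 80, a_7 = floor((54 + 49)/80) = 1.
  m_8 = 80*1 - 49 = 31, d_8 = (2961 - 31^2)/80 = 2000/80 = 25, a_8 = floor((54 + 31)/25) = 3.
  m_9 = 25*3 - 31 = 44, d_9 = (2961 - 44^2)/25 = 1025/25 = 41, a_9 = floor((54 + 44)/41) = 2.
  m_10 = 41*2 - 44 = 38, d_10 = (2961 - 38^2)/41 = 1517/41 = 37, a_10 = floor((54 + 38)/37) = 2.
  m_11 = 37*2 - 38 = 36, d_11 = (2961 - 36^2)/37 = 1665/37 = 45, a_11 = floor((54 + 36)/45) = 2.
  m_12 = 45*2 - 36 = 54, d_12 = (2961 - 54^2)/45 = 45/45 = 1, a_12 = floor((54 + 54)/1) = 108.
  m_13 = 1*108 - 54 = 54, d_13 = (2961 - 54^2)/1 = 45/1 = 45: (m_13, d_13) = (m_1, d_1) = (54, 45), so from here the quotients repeat a_1, ..., a_12; the period length is 12.
Hence the expansion of sqrt(2961) is a_0 = 54 followed by the repeating block 2, 2, 2, 3, 1, 14, 1, 3, 2, 2, 2, 108 (period 12).

[54; (2, 2, 2, 3, 1, 14, 1, 3, 2, 2, 2, 108)]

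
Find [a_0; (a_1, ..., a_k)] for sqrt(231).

[15; (5, 30)]

Write x_i = (sqrt(231) + m_i)/d_i with (m_0, d_0) = (0, 1). a_0 = floor(sqrt(231)) = 15, since 15^2 = 225 <= 231 < 256 = 16^2.
Iterate m_{i+1} = d_i*a_i - m_i, d_{i+1} = (231 - m_{i+1}^2)/d_i, a_{i+1} = floor((a_0 + m_{i+1})/d_{i+1}):
  m_1 = 1*15 - 0 = 15, d_1 = (231 - 15^2)/1 = 6/1 = 6, a_1 = floor((15 + 15)/6) = 5.
  m_2 = 6*5 - 15 = 15, d_2 = (231 - 15^2)/6 = 6/6 = 1, a_2 = floor((15 + 15)/1) = 30.
  m_3 = 1*30 - 15 = 15, d_3 = (231 - 15^2)/1 = 6/1 = 6: (m_3, d_3) = (m_1, d_1) = (15, 6), so from here the quotients repeat a_1, a_2; the period length is 2.
Hence the expansion of sqrt(231) is a_0 = 15 followed by the repeating block 5, 30 (period 2).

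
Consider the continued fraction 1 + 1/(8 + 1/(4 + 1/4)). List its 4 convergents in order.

Using the convergent recurrence p_i = a_i*p_{i-1} + p_{i-2}, q_i = a_i*q_{i-1} + q_{i-2} with p_{-2}=0, p_{-1}=1, q_{-2}=1, q_{-1}=0:
  i=0: a_0=1, p_0 = 1*1 + 0 = 1, q_0 = 1*0 + 1 = 1.
  i=1: a_1=8, p_1 = 8*1 + 1 = 9, q_1 = 8*1 + 0 = 8.
  i=2: a_2=4, p_2 = 4*9 + 1 = 37, q_2 = 4*8 + 1 = 33.
  i=3: a_3=4, p_3 = 4*37 + 9 = 157, q_3 = 4*33 + 8 = 140.

1/1, 9/8, 37/33, 157/140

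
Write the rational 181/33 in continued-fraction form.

[5; 2, 16]

Run the Euclidean algorithm on 181 and 33; the successive quotients are the partial quotients a_0, a_1, ... (each step inverts the fractional part left over by the previous one):
  181 = 5*33 + 16, so a_0 = 5.
  33 = 2*16 + 1, so a_1 = 2.
  16 = 16*1 + 0, so a_2 = 16.
The remainder reaches 0 after 3 divisions, so the expansion has 3 partial quotients, read off in order.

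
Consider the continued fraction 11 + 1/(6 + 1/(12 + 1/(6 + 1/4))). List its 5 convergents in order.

Using the convergent recurrence p_i = a_i*p_{i-1} + p_{i-2}, q_i = a_i*q_{i-1} + q_{i-2} with p_{-2}=0, p_{-1}=1, q_{-2}=1, q_{-1}=0:
  i=0: a_0=11, p_0 = 11*1 + 0 = 11, q_0 = 11*0 + 1 = 1.
  i=1: a_1=6, p_1 = 6*11 + 1 = 67, q_1 = 6*1 + 0 = 6.
  i=2: a_2=12, p_2 = 12*67 + 11 = 815, q_2 = 12*6 + 1 = 73.
  i=3: a_3=6, p_3 = 6*815 + 67 = 4957, q_3 = 6*73 + 6 = 444.
  i=4: a_4=4, p_4 = 4*4957 + 815 = 20643, q_4 = 4*444 + 73 = 1849.

11/1, 67/6, 815/73, 4957/444, 20643/1849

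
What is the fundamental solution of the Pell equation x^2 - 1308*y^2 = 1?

(x, y) = (217, 6)

First expand sqrt(1308) as a continued fraction. With x_i = (sqrt(1308) + m_i)/d_i and (m_0, d_0) = (0, 1): a_0 = floor(sqrt(1308)) = 36, since 36^2 = 1296 <= 1308 < 1369 = 37^2.
Iterate m_{i+1} = d_i*a_i - m_i, d_{i+1} = (1308 - m_{i+1}^2)/d_i, a_{i+1} = floor((a_0 + m_{i+1})/d_{i+1}):
  m_1 = 1*36 - 0 = 36, d_1 = (1308 - 36^2)/1 = 12/1 = 12, a_1 = floor((36 + 36)/12) = 6.
  m_2 = 12*6 - 36 = 36, d_2 = (1308 - 36^2)/12 = 12/12 = 1, a_2 = floor((36 + 36)/1) = 72.
  m_3 = 1*72 - 36 = 36, d_3 = (1308 - 36^2)/1 = 12/1 = 12: (m_3, d_3) = (m_1, d_1) = (36, 12), so from here the quotients repeat a_1, a_2; the period length is 2.
So sqrt(1308) = [36; (6, 72)] with period length k = 2.
k is even, so the fundamental solution of x^2 - 1308y^2 = 1 is (p_{k-1}, q_{k-1}) = (p_1, q_1); compute convergents through index 1.
Convergents (p_i = a_i*p_{i-1} + p_{i-2}, q_i = a_i*q_{i-1} + q_{i-2} with p_{-2}=0, p_{-1}=1, q_{-2}=1, q_{-1}=0):
  i=0: a_0=36, p_0 = 36*1 + 0 = 36, q_0 = 36*0 + 1 = 1.
  i=1: a_1=6, p_1 = 6*36 + 1 = 217, q_1 = 6*1 + 0 = 6.
Check: 217^2 - 1308*6^2 = 47089 - 47088 = 1, so (x, y) = (217, 6) solves the equation, and by the theorem it is the least positive solution.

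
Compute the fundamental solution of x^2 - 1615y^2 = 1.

(x, y) = (3284569, 81732)

First expand sqrt(1615) as a continued fraction. With x_i = (sqrt(1615) + m_i)/d_i and (m_0, d_0) = (0, 1): a_0 = floor(sqrt(1615)) = 40, since 40^2 = 1600 <= 1615 < 1681 = 41^2.
Iterate m_{i+1} = d_i*a_i - m_i, d_{i+1} = (1615 - m_{i+1}^2)/d_i, a_{i+1} = floor((a_0 + m_{i+1})/d_{i+1}):
  m_1 = 1*40 - 0 = 40, d_1 = (1615 - 40^2)/1 = 15/1 = 15, a_1 = floor((40 + 40)/15) = 5.
  m_2 = 15*5 - 40 = 35, d_2 = (1615 - 35^2)/15 = 390/15 = 26, a_2 = floor((40 + 35)/26) = 2.
  m_3 = 26*2 - 35 = 17, d_3 = (1615 - 17^2)/26 = 1326/26 = 51, a_3 = floor((40 + 17)/51) = 1.
  m_4 = 51*1 - 17 = 34, d_4 = (1615 - 34^2)/51 = 459/51 = 9, a_4 = floor((40 + 34)/9) = 8.
  m_5 = 9*8 - 34 = 38, d_5 = (1615 - 38^2)/9 = 171/9 = 19, a_5 = floor((40 + 38)/19) = 4.
  m_6 = 19*4 - 38 = 38, d_6 = (1615 - 38^2)/19 = 171/19 = 9, a_6 = floor((40 + 38)/9) = 8.
  m_7 = 9*8 - 38 = 34, d_7 = (1615 - 34^2)/9 = 459/9 = 51, a_7 = floor((40 + 34)/51) = 1.
  m_8 = 51*1 - 34 = 17, d_8 = (1615 - 17^2)/51 = 1326/51 = 26, a_8 = floor((40 + 17)/26) = 2.
  m_9 = 26*2 - 17 = 35, d_9 = (1615 - 35^2)/26 = 390/26 = 15, a_9 = floor((40 + 35)/15) = 5.
  m_10 = 15*5 - 35 = 40, d_10 = (1615 - 40^2)/15 = 15/15 = 1, a_10 = floor((40 + 40)/1) = 80.
  m_11 = 1*80 - 40 = 40, d_11 = (1615 - 40^2)/1 = 15/1 = 15: (m_11, d_11) = (m_1, d_1) = (40, 15), so from here the quotients repeat a_1, ..., a_10; the period length is 10.
So sqrt(1615) = [40; (5, 2, 1, 8, 4, 8, 1, 2, 5, 80)] with period length k = 10.
k is even, so the fundamental solution of x^2 - 1615y^2 = 1 is (p_{k-1}, q_{k-1}) = (p_9, q_9); compute convergents through index 9.
Convergents (p_i = a_i*p_{i-1} + p_{i-2}, q_i = a_i*q_{i-1} + q_{i-2} with p_{-2}=0, p_{-1}=1, q_{-2}=1, q_{-1}=0):
  i=0: a_0=40, p_0 = 40*1 + 0 = 40, q_0 = 40*0 + 1 = 1.
  i=1: a_1=5, p_1 = 5*40 + 1 = 201, q_1 = 5*1 + 0 = 5.
  i=2: a_2=2, p_2 = 2*201 + 40 = 442, q_2 = 2*5 + 1 = 11.
  i=3: a_3=1, p_3 = 1*442 + 201 = 643, q_3 = 1*11 + 5 = 16.
  i=4: a_4=8, p_4 = 8*643 + 442 = 5586, q_4 = 8*16 + 11 = 139.
  i=5: a_5=4, p_5 = 4*5586 + 643 = 22987, q_5 = 4*139 + 16 = 572.
  i=6: a_6=8, p_6 = 8*22987 + 5586 = 189482, q_6 = 8*572 + 139 = 4715.
  i=7: a_7=1, p_7 = 1*189482 + 22987 = 212469, q_7 = 1*4715 + 572 = 5287.
  i=8: a_8=2, p_8 = 2*212469 + 189482 = 614420, q_8 = 2*5287 + 4715 = 15289.
  i=9: a_9=5, p_9 = 5*614420 + 212469 = 3284569, q_9 = 5*15289 + 5287 = 81732.
Check: 3284569^2 - 1615*81732^2 = 10788393515761 - 10788393515760 = 1, so (x, y) = (3284569, 81732) solves the equation, and by the theorem it is the least positive solution.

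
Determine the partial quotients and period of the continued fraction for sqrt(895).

Write x_i = (sqrt(895) + m_i)/d_i with (m_0, d_0) = (0, 1). a_0 = floor(sqrt(895)) = 29, since 29^2 = 841 <= 895 < 900 = 30^2.
Iterate m_{i+1} = d_i*a_i - m_i, d_{i+1} = (895 - m_{i+1}^2)/d_i, a_{i+1} = floor((a_0 + m_{i+1})/d_{i+1}):
  m_1 = 1*29 - 0 = 29, d_1 = (895 - 29^2)/1 = 54/1 = 54, a_1 = floor((29 + 29)/54) = 1.
  m_2 = 54*1 - 29 = 25, d_2 = (895 - 25^2)/54 = 270/54 = 5, a_2 = floor((29 + 25)/5) = 10.
  m_3 = 5*10 - 25 = 25, d_3 = (895 - 25^2)/5 = 270/5 = 54, a_3 = floor((29 + 25)/54) = 1.
  m_4 = 54*1 - 25 = 29, d_4 = (895 - 29^2)/54 = 54/54 = 1, a_4 = floor((29 + 29)/1) = 58.
  m_5 = 1*58 - 29 = 29, d_5 = (895 - 29^2)/1 = 54/1 = 54: (m_5, d_5) = (m_1, d_1) = (29, 54), so from here the quotients repeat a_1, ..., a_4; the period length is 4.
Hence the expansion of sqrt(895) is a_0 = 29 followed by the repeating block 1, 10, 1, 58 (period 4).

[29; (1, 10, 1, 58)]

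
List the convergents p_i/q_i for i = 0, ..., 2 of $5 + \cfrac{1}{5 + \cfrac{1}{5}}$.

5/1, 26/5, 135/26

Using the convergent recurrence p_i = a_i*p_{i-1} + p_{i-2}, q_i = a_i*q_{i-1} + q_{i-2} with p_{-2}=0, p_{-1}=1, q_{-2}=1, q_{-1}=0:
  i=0: a_0=5, p_0 = 5*1 + 0 = 5, q_0 = 5*0 + 1 = 1.
  i=1: a_1=5, p_1 = 5*5 + 1 = 26, q_1 = 5*1 + 0 = 5.
  i=2: a_2=5, p_2 = 5*26 + 5 = 135, q_2 = 5*5 + 1 = 26.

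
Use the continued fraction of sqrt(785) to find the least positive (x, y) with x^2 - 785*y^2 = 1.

First expand sqrt(785) as a continued fraction. With x_i = (sqrt(785) + m_i)/d_i and (m_0, d_0) = (0, 1): a_0 = floor(sqrt(785)) = 28, since 28^2 = 784 <= 785 < 841 = 29^2.
Iterate m_{i+1} = d_i*a_i - m_i, d_{i+1} = (785 - m_{i+1}^2)/d_i, a_{i+1} = floor((a_0 + m_{i+1})/d_{i+1}):
  m_1 = 1*28 - 0 = 28, d_1 = (785 - 28^2)/1 = 1/1 = 1, a_1 = floor((28 + 28)/1) = 56.
  m_2 = 1*56 - 28 = 28, d_2 = (785 - 28^2)/1 = 1/1 = 1: (m_2, d_2) = (m_1, d_1) = (28, 1), so from here the quotient a_1 repeats; the period length is 1.
So sqrt(785) = [28; (56)] with period length k = 1.
k is odd, so (p_{k-1}, q_{k-1}) only solves x^2 - 785y^2 = -1 and the fundamental solution of x^2 - 785y^2 = 1 is (p_{2k-1}, q_{2k-1}) = (p_1, q_1); compute convergents through index 1, running through the period twice.
Convergents (p_i = a_i*p_{i-1} + p_{i-2}, q_i = a_i*q_{i-1} + q_{i-2} with p_{-2}=0, p_{-1}=1, q_{-2}=1, q_{-1}=0):
  i=0: a_0=28, p_0 = 28*1 + 0 = 28, q_0 = 28*0 + 1 = 1.
  i=1: a_1=56, p_1 = 56*28 + 1 = 1569, q_1 = 56*1 + 0 = 56.
Indeed p_0^2 - 785*q_0^2 = 784 - 785 = -1, not +1.
Check: 1569^2 - 785*56^2 = 2461761 - 2461760 = 1, so (x, y) = (1569, 56) solves the equation, and by the theorem it is the least positive solution.

(x, y) = (1569, 56)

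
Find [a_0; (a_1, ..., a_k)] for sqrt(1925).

Write x_i = (sqrt(1925) + m_i)/d_i with (m_0, d_0) = (0, 1). a_0 = floor(sqrt(1925)) = 43, since 43^2 = 1849 <= 1925 < 1936 = 44^2.
Iterate m_{i+1} = d_i*a_i - m_i, d_{i+1} = (1925 - m_{i+1}^2)/d_i, a_{i+1} = floor((a_0 + m_{i+1})/d_{i+1}):
  m_1 = 1*43 - 0 = 43, d_1 = (1925 - 43^2)/1 = 76/1 = 76, a_1 = floor((43 + 43)/76) = 1.
  m_2 = 76*1 - 43 = 33, d_2 = (1925 - 33^2)/76 = 836/76 = 11, a_2 = floor((43 + 33)/11) = 6.
  m_3 = 11*6 - 33 = 33, d_3 = (1925 - 33^2)/11 = 836/11 = 76, a_3 = floor((43 + 33)/76) = 1.
  m_4 = 76*1 - 33 = 43, d_4 = (1925 - 43^2)/76 = 76/76 = 1, a_4 = floor((43 + 43)/1) = 86.
  m_5 = 1*86 - 43 = 43, d_5 = (1925 - 43^2)/1 = 76/1 = 76: (m_5, d_5) = (m_1, d_1) = (43, 76), so from here the quotients repeat a_1, ..., a_4; the period length is 4.
Hence the expansion of sqrt(1925) is a_0 = 43 followed by the repeating block 1, 6, 1, 86 (period 4).

[43; (1, 6, 1, 86)]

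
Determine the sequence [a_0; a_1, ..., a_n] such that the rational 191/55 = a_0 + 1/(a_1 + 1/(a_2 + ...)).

[3; 2, 8, 1, 2]

Run the Euclidean algorithm on 191 and 55; the successive quotients are the partial quotients a_0, a_1, ... (each step inverts the fractional part left over by the previous one):
  191 = 3*55 + 26, so a_0 = 3.
  55 = 2*26 + 3, so a_1 = 2.
  26 = 8*3 + 2, so a_2 = 8.
  3 = 1*2 + 1, so a_3 = 1.
  2 = 2*1 + 0, so a_4 = 2.
The remainder reaches 0 after 5 divisions, so the expansion has 5 partial quotients, read off in order.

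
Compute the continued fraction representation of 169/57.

Run the Euclidean algorithm on 169 and 57; the successive quotients are the partial quotients a_0, a_1, ... (each step inverts the fractional part left over by the previous one):
  169 = 2*57 + 55, so a_0 = 2.
  57 = 1*55 + 2, so a_1 = 1.
  55 = 27*2 + 1, so a_2 = 27.
  2 = 2*1 + 0, so a_3 = 2.
The remainder reaches 0 after 4 divisions, so the expansion has 4 partial quotients, read off in order.

[2; 1, 27, 2]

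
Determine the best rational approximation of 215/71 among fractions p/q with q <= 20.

61/20

Expand x = 215/71 as a continued fraction with the Euclidean algorithm:
  215 = 3*71 + 2, so a_0 = 3.
  71 = 35*2 + 1, so a_1 = 35.
  2 = 2*1 + 0, so a_2 = 2.
so x = [3; 35, 2].
Convergents (p_i = a_i*p_{i-1} + p_{i-2}, q_i = a_i*q_{i-1} + q_{i-2} with p_{-2}=0, p_{-1}=1, q_{-2}=1, q_{-1}=0), until the denominator exceeds 20:
  i=0: a_0=3, p_0 = 3*1 + 0 = 3, q_0 = 3*0 + 1 = 1.
  i=1: a_1=35, p_1 = 35*3 + 1 = 106, q_1 = 35*1 + 0 = 35.
q_1 = 35 > 20, so the last convergent with denominator <= 20 is p_0/q_0 = 3/1.
The closest fraction with denominator <= 20 is either p_0/q_0 or the intermediate fraction (k*p_0 + p_{-1})/(k*q_0 + q_{-1}) with the largest k >= 1 whose denominator stays <= 20; these approach x as k grows, and every other convergent or intermediate fraction in range is farther away.
Largest k: floor((20 - q_{-1})/q_0) = floor((20 - 0)/1) = 20 (using the seeds p_{-1} = 1, q_{-1} = 0).
That gives (20*3 + 1)/(20*1 + 0) = 61/20.
Compare the errors: |x - 3/1| = |215*1 - 3*71|/(71*1) = 2/71, and |x - 61/20| = |215*20 - 61*71|/(71*20) = 31/1420.
Cross-multiplying, 31*71 = 2201 < 2840 = 2*1420, so 31/1420 is smaller: the intermediate fraction 61/20 is closer to x than 3/1.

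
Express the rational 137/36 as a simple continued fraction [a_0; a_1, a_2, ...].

[3; 1, 4, 7]

Run the Euclidean algorithm on 137 and 36; the successive quotients are the partial quotients a_0, a_1, ... (each step inverts the fractional part left over by the previous one):
  137 = 3*36 + 29, so a_0 = 3.
  36 = 1*29 + 7, so a_1 = 1.
  29 = 4*7 + 1, so a_2 = 4.
  7 = 7*1 + 0, so a_3 = 7.
The remainder reaches 0 after 4 divisions, so the expansion has 4 partial quotients, read off in order.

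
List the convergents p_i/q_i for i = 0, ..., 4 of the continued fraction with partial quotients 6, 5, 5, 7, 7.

Using the convergent recurrence p_i = a_i*p_{i-1} + p_{i-2}, q_i = a_i*q_{i-1} + q_{i-2} with p_{-2}=0, p_{-1}=1, q_{-2}=1, q_{-1}=0:
  i=0: a_0=6, p_0 = 6*1 + 0 = 6, q_0 = 6*0 + 1 = 1.
  i=1: a_1=5, p_1 = 5*6 + 1 = 31, q_1 = 5*1 + 0 = 5.
  i=2: a_2=5, p_2 = 5*31 + 6 = 161, q_2 = 5*5 + 1 = 26.
  i=3: a_3=7, p_3 = 7*161 + 31 = 1158, q_3 = 7*26 + 5 = 187.
  i=4: a_4=7, p_4 = 7*1158 + 161 = 8267, q_4 = 7*187 + 26 = 1335.

6/1, 31/5, 161/26, 1158/187, 8267/1335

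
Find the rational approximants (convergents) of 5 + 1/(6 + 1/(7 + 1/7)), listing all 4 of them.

5/1, 31/6, 222/43, 1585/307

Using the convergent recurrence p_i = a_i*p_{i-1} + p_{i-2}, q_i = a_i*q_{i-1} + q_{i-2} with p_{-2}=0, p_{-1}=1, q_{-2}=1, q_{-1}=0:
  i=0: a_0=5, p_0 = 5*1 + 0 = 5, q_0 = 5*0 + 1 = 1.
  i=1: a_1=6, p_1 = 6*5 + 1 = 31, q_1 = 6*1 + 0 = 6.
  i=2: a_2=7, p_2 = 7*31 + 5 = 222, q_2 = 7*6 + 1 = 43.
  i=3: a_3=7, p_3 = 7*222 + 31 = 1585, q_3 = 7*43 + 6 = 307.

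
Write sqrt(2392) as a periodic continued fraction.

[48; (1, 9, 1, 7, 4, 7, 1, 9, 1, 96)]

Write x_i = (sqrt(2392) + m_i)/d_i with (m_0, d_0) = (0, 1). a_0 = floor(sqrt(2392)) = 48, since 48^2 = 2304 <= 2392 < 2401 = 49^2.
Iterate m_{i+1} = d_i*a_i - m_i, d_{i+1} = (2392 - m_{i+1}^2)/d_i, a_{i+1} = floor((a_0 + m_{i+1})/d_{i+1}):
  m_1 = 1*48 - 0 = 48, d_1 = (2392 - 48^2)/1 = 88/1 = 88, a_1 = floor((48 + 48)/88) = 1.
  m_2 = 88*1 - 48 = 40, d_2 = (2392 - 40^2)/88 = 792/88 = 9, a_2 = floor((48 + 40)/9) = 9.
  m_3 = 9*9 - 40 = 41, d_3 = (2392 - 41^2)/9 = 711/9 = 79, a_3 = floor((48 + 41)/79) = 1.
  m_4 = 79*1 - 41 = 38, d_4 = (2392 - 38^2)/79 = 948/79 = 12, a_4 = floor((48 + 38)/12) = 7.
  m_5 = 12*7 - 38 = 46, d_5 = (2392 - 46^2)/12 = 276/12 = 23, a_5 = floor((48 + 46)/23) = 4.
  m_6 = 23*4 - 46 = 46, d_6 = (2392 - 46^2)/23 = 276/23 = 12, a_6 = floor((48 + 46)/12) = 7.
  m_7 = 12*7 - 46 = 38, d_7 = (2392 - 38^2)/12 = 948/12 = 79, a_7 = floor((48 + 38)/79) = 1.
  m_8 = 79*1 - 38 = 41, d_8 = (2392 - 41^2)/79 = 711/79 = 9, a_8 = floor((48 + 41)/9) = 9.
  m_9 = 9*9 - 41 = 40, d_9 = (2392 - 40^2)/9 = 792/9 = 88, a_9 = floor((48 + 40)/88) = 1.
  m_10 = 88*1 - 40 = 48, d_10 = (2392 - 48^2)/88 = 88/88 = 1, a_10 = floor((48 + 48)/1) = 96.
  m_11 = 1*96 - 48 = 48, d_11 = (2392 - 48^2)/1 = 88/1 = 88: (m_11, d_11) = (m_1, d_1) = (48, 88), so from here the quotients repeat a_1, ..., a_10; the period length is 10.
Hence the expansion of sqrt(2392) is a_0 = 48 followed by the repeating block 1, 9, 1, 7, 4, 7, 1, 9, 1, 96 (period 10).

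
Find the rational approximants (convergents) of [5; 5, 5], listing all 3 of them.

5/1, 26/5, 135/26

Using the convergent recurrence p_i = a_i*p_{i-1} + p_{i-2}, q_i = a_i*q_{i-1} + q_{i-2} with p_{-2}=0, p_{-1}=1, q_{-2}=1, q_{-1}=0:
  i=0: a_0=5, p_0 = 5*1 + 0 = 5, q_0 = 5*0 + 1 = 1.
  i=1: a_1=5, p_1 = 5*5 + 1 = 26, q_1 = 5*1 + 0 = 5.
  i=2: a_2=5, p_2 = 5*26 + 5 = 135, q_2 = 5*5 + 1 = 26.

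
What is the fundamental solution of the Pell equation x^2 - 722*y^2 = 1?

First expand sqrt(722) as a continued fraction. With x_i = (sqrt(722) + m_i)/d_i and (m_0, d_0) = (0, 1): a_0 = floor(sqrt(722)) = 26, since 26^2 = 676 <= 722 < 729 = 27^2.
Iterate m_{i+1} = d_i*a_i - m_i, d_{i+1} = (722 - m_{i+1}^2)/d_i, a_{i+1} = floor((a_0 + m_{i+1})/d_{i+1}):
  m_1 = 1*26 - 0 = 26, d_1 = (722 - 26^2)/1 = 46/1 = 46, a_1 = floor((26 + 26)/46) = 1.
  m_2 = 46*1 - 26 = 20, d_2 = (722 - 20^2)/46 = 322/46 = 7, a_2 = floor((26 + 20)/7) = 6.
  m_3 = 7*6 - 20 = 22, d_3 = (722 - 22^2)/7 = 238/7 = 34, a_3 = floor((26 + 22)/34) = 1.
  m_4 = 34*1 - 22 = 12, d_4 = (722 - 12^2)/34 = 578/34 = 17, a_4 = floor((26 + 12)/17) = 2.
  m_5 = 17*2 - 12 = 22, d_5 = (722 - 22^2)/17 = 238/17 = 14, a_5 = floor((26 + 22)/14) = 3.
  m_6 = 14*3 - 22 = 20, d_6 = (722 - 20^2)/14 = 322/14 = 23, a_6 = floor((26 + 20)/23) = 2.
  m_7 = 23*2 - 20 = 26, d_7 = (722 - 26^2)/23 = 46/23 = 2, a_7 = floor((26 + 26)/2) = 26.
  m_8 = 2*26 - 26 = 26, d_8 = (722 - 26^2)/2 = 46/2 = 23, a_8 = floor((26 + 26)/23) = 2.
  m_9 = 23*2 - 26 = 20, d_9 = (722 - 20^2)/23 = 322/23 = 14, a_9 = floor((26 + 20)/14) = 3.
  m_10 = 14*3 - 20 = 22, d_10 = (722 - 22^2)/14 = 238/14 = 17, a_10 = floor((26 + 22)/17) = 2.
  m_11 = 17*2 - 22 = 12, d_11 = (722 - 12^2)/17 = 578/17 = 34, a_11 = floor((26 + 12)/34) = 1.
  m_12 = 34*1 - 12 = 22, d_12 = (722 - 22^2)/34 = 238/34 = 7, a_12 = floor((26 + 22)/7) = 6.
  m_13 = 7*6 - 22 = 20, d_13 = (722 - 20^2)/7 = 322/7 = 46, a_13 = floor((26 + 20)/46) = 1.
  m_14 = 46*1 - 20 = 26, d_14 = (722 - 26^2)/46 = 46/46 = 1, a_14 = floor((26 + 26)/1) = 52.
  m_15 = 1*52 - 26 = 26, d_15 = (722 - 26^2)/1 = 46/1 = 46: (m_15, d_15) = (m_1, d_1) = (26, 46), so from here the quotients repeat a_1, ..., a_14; the period length is 14.
So sqrt(722) = [26; (1, 6, 1, 2, 3, 2, 26, 2, 3, 2, 1, 6, 1, 52)] with period length k = 14.
k is even, so the fundamental solution of x^2 - 722y^2 = 1 is (p_{k-1}, q_{k-1}) = (p_13, q_13); compute convergents through index 13.
Convergents (p_i = a_i*p_{i-1} + p_{i-2}, q_i = a_i*q_{i-1} + q_{i-2} with p_{-2}=0, p_{-1}=1, q_{-2}=1, q_{-1}=0):
  i=0: a_0=26, p_0 = 26*1 + 0 = 26, q_0 = 26*0 + 1 = 1.
  i=1: a_1=1, p_1 = 1*26 + 1 = 27, q_1 = 1*1 + 0 = 1.
  i=2: a_2=6, p_2 = 6*27 + 26 = 188, q_2 = 6*1 + 1 = 7.
  i=3: a_3=1, p_3 = 1*188 + 27 = 215, q_3 = 1*7 + 1 = 8.
  i=4: a_4=2, p_4 = 2*215 + 188 = 618, q_4 = 2*8 + 7 = 23.
  i=5: a_5=3, p_5 = 3*618 + 215 = 2069, q_5 = 3*23 + 8 = 77.
  i=6: a_6=2, p_6 = 2*2069 + 618 = 4756, q_6 = 2*77 + 23 = 177.
  i=7: a_7=26, p_7 = 26*4756 + 2069 = 125725, q_7 = 26*177 + 77 = 4679.
  i=8: a_8=2, p_8 = 2*125725 + 4756 = 256206, q_8 = 2*4679 + 177 = 9535.
  i=9: a_9=3, p_9 = 3*256206 + 125725 = 894343, q_9 = 3*9535 + 4679 = 33284.
  i=10: a_10=2, p_10 = 2*894343 + 256206 = 2044892, q_10 = 2*33284 + 9535 = 76103.
  i=11: a_11=1, p_11 = 1*2044892 + 894343 = 2939235, q_11 = 1*76103 + 33284 = 109387.
  i=12: a_12=6, p_12 = 6*2939235 + 2044892 = 19680302, q_12 = 6*109387 + 76103 = 732425.
  i=13: a_13=1, p_13 = 1*19680302 + 2939235 = 22619537, q_13 = 1*732425 + 109387 = 841812.
Check: 22619537^2 - 722*841812^2 = 511643454094369 - 511643454094368 = 1, so (x, y) = (22619537, 841812) solves the equation, and by the theorem it is the least positive solution.

(x, y) = (22619537, 841812)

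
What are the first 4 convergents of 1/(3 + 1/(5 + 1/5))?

Using the convergent recurrence p_i = a_i*p_{i-1} + p_{i-2}, q_i = a_i*q_{i-1} + q_{i-2} with p_{-2}=0, p_{-1}=1, q_{-2}=1, q_{-1}=0:
  i=0: a_0=0, p_0 = 0*1 + 0 = 0, q_0 = 0*0 + 1 = 1.
  i=1: a_1=3, p_1 = 3*0 + 1 = 1, q_1 = 3*1 + 0 = 3.
  i=2: a_2=5, p_2 = 5*1 + 0 = 5, q_2 = 5*3 + 1 = 16.
  i=3: a_3=5, p_3 = 5*5 + 1 = 26, q_3 = 5*16 + 3 = 83.

0/1, 1/3, 5/16, 26/83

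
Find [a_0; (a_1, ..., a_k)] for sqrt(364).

[19; (12, 1, 2, 3, 1, 8, 1, 3, 2, 1, 12, 38)]

Write x_i = (sqrt(364) + m_i)/d_i with (m_0, d_0) = (0, 1). a_0 = floor(sqrt(364)) = 19, since 19^2 = 361 <= 364 < 400 = 20^2.
Iterate m_{i+1} = d_i*a_i - m_i, d_{i+1} = (364 - m_{i+1}^2)/d_i, a_{i+1} = floor((a_0 + m_{i+1})/d_{i+1}):
  m_1 = 1*19 - 0 = 19, d_1 = (364 - 19^2)/1 = 3/1 = 3, a_1 = floor((19 + 19)/3) = 12.
  m_2 = 3*12 - 19 = 17, d_2 = (364 - 17^2)/3 = 75/3 = 25, a_2 = floor((19 + 17)/25) = 1.
  m_3 = 25*1 - 17 = 8, d_3 = (364 - 8^2)/25 = 300/25 = 12, a_3 = floor((19 + 8)/12) = 2.
  m_4 = 12*2 - 8 = 16, d_4 = (364 - 16^2)/12 = 108/12 = 9, a_4 = floor((19 + 16)/9) = 3.
  m_5 = 9*3 - 16 = 11, d_5 = (364 - 11^2)/9 = 243/9 = 27, a_5 = floor((19 + 11)/27) = 1.
  m_6 = 27*1 - 11 = 16, d_6 = (364 - 16^2)/27 = 108/27 = 4, a_6 = floor((19 + 16)/4) = 8.
  m_7 = 4*8 - 16 = 16, d_7 = (364 - 16^2)/4 = 108/4 = 27, a_7 = floor((19 + 16)/27) = 1.
  m_8 = 27*1 - 16 = 11, d_8 = (364 - 11^2)/27 = 243/27 = 9, a_8 = floor((19 + 11)/9) = 3.
  m_9 = 9*3 - 11 = 16, d_9 = (364 - 16^2)/9 = 108/9 = 12, a_9 = floor((19 + 16)/12) = 2.
  m_10 = 12*2 - 16 = 8, d_10 = (364 - 8^2)/12 = 300/12 = 25, a_10 = floor((19 + 8)/25) = 1.
  m_11 = 25*1 - 8 = 17, d_11 = (364 - 17^2)/25 = 75/25 = 3, a_11 = floor((19 + 17)/3) = 12.
  m_12 = 3*12 - 17 = 19, d_12 = (364 - 19^2)/3 = 3/3 = 1, a_12 = floor((19 + 19)/1) = 38.
  m_13 = 1*38 - 19 = 19, d_13 = (364 - 19^2)/1 = 3/1 = 3: (m_13, d_13) = (m_1, d_1) = (19, 3), so from here the quotients repeat a_1, ..., a_12; the period length is 12.
Hence the expansion of sqrt(364) is a_0 = 19 followed by the repeating block 12, 1, 2, 3, 1, 8, 1, 3, 2, 1, 12, 38 (period 12).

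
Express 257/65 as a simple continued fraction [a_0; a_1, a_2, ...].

[3; 1, 20, 1, 2]

Run the Euclidean algorithm on 257 and 65; the successive quotients are the partial quotients a_0, a_1, ... (each step inverts the fractional part left over by the previous one):
  257 = 3*65 + 62, so a_0 = 3.
  65 = 1*62 + 3, so a_1 = 1.
  62 = 20*3 + 2, so a_2 = 20.
  3 = 1*2 + 1, so a_3 = 1.
  2 = 2*1 + 0, so a_4 = 2.
The remainder reaches 0 after 5 divisions, so the expansion has 5 partial quotients, read off in order.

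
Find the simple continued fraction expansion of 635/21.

Run the Euclidean algorithm on 635 and 21; the successive quotients are the partial quotients a_0, a_1, ... (each step inverts the fractional part left over by the previous one):
  635 = 30*21 + 5, so a_0 = 30.
  21 = 4*5 + 1, so a_1 = 4.
  5 = 5*1 + 0, so a_2 = 5.
The remainder reaches 0 after 3 divisions, so the expansion has 3 partial quotients, read off in order.

[30; 4, 5]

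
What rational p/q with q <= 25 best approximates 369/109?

44/13

Expand x = 369/109 as a continued fraction with the Euclidean algorithm:
  369 = 3*109 + 42, so a_0 = 3.
  109 = 2*42 + 25, so a_1 = 2.
  42 = 1*25 + 17, so a_2 = 1.
  25 = 1*17 + 8, so a_3 = 1.
  17 = 2*8 + 1, so a_4 = 2.
  8 = 8*1 + 0, so a_5 = 8.
so x = [3; 2, 1, 1, 2, 8].
Convergents (p_i = a_i*p_{i-1} + p_{i-2}, q_i = a_i*q_{i-1} + q_{i-2} with p_{-2}=0, p_{-1}=1, q_{-2}=1, q_{-1}=0), until the denominator exceeds 25:
  i=0: a_0=3, p_0 = 3*1 + 0 = 3, q_0 = 3*0 + 1 = 1.
  i=1: a_1=2, p_1 = 2*3 + 1 = 7, q_1 = 2*1 + 0 = 2.
  i=2: a_2=1, p_2 = 1*7 + 3 = 10, q_2 = 1*2 + 1 = 3.
  i=3: a_3=1, p_3 = 1*10 + 7 = 17, q_3 = 1*3 + 2 = 5.
  i=4: a_4=2, p_4 = 2*17 + 10 = 44, q_4 = 2*5 + 3 = 13.
  i=5: a_5=8, p_5 = 8*44 + 17 = 369, q_5 = 8*13 + 5 = 109.
q_5 = 109 > 25, so the last convergent with denominator <= 25 is p_4/q_4 = 44/13.
The closest fraction with denominator <= 25 is either p_4/q_4 or the intermediate fraction (k*p_4 + p_3)/(k*q_4 + q_3) with the largest k >= 1 whose denominator stays <= 25; these approach x as k grows, and every other convergent or intermediate fraction in range is farther away.
Largest k: floor((25 - q_3)/q_4) = floor((25 - 5)/13) = 1.
That gives (1*44 + 17)/(1*13 + 5) = 61/18.
Compare the errors: |x - 44/13| = |369*13 - 44*109|/(109*13) = 1/1417, and |x - 61/18| = |369*18 - 61*109|/(109*18) = 7/1962.
Cross-multiplying, 1*1962 = 1962 < 9919 = 7*1417, so 1/1417 is smaller: the convergent 44/13 is closer to x than 61/18.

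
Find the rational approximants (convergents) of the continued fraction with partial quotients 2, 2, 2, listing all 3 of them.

Using the convergent recurrence p_i = a_i*p_{i-1} + p_{i-2}, q_i = a_i*q_{i-1} + q_{i-2} with p_{-2}=0, p_{-1}=1, q_{-2}=1, q_{-1}=0:
  i=0: a_0=2, p_0 = 2*1 + 0 = 2, q_0 = 2*0 + 1 = 1.
  i=1: a_1=2, p_1 = 2*2 + 1 = 5, q_1 = 2*1 + 0 = 2.
  i=2: a_2=2, p_2 = 2*5 + 2 = 12, q_2 = 2*2 + 1 = 5.

2/1, 5/2, 12/5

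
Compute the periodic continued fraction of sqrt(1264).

Write x_i = (sqrt(1264) + m_i)/d_i with (m_0, d_0) = (0, 1). a_0 = floor(sqrt(1264)) = 35, since 35^2 = 1225 <= 1264 < 1296 = 36^2.
Iterate m_{i+1} = d_i*a_i - m_i, d_{i+1} = (1264 - m_{i+1}^2)/d_i, a_{i+1} = floor((a_0 + m_{i+1})/d_{i+1}):
  m_1 = 1*35 - 0 = 35, d_1 = (1264 - 35^2)/1 = 39/1 = 39, a_1 = floor((35 + 35)/39) = 1.
  m_2 = 39*1 - 35 = 4, d_2 = (1264 - 4^2)/39 = 1248/39 = 32, a_2 = floor((35 + 4)/32) = 1.
  m_3 = 32*1 - 4 = 28, d_3 = (1264 - 28^2)/32 = 480/32 = 15, a_3 = floor((35 + 28)/15) = 4.
  m_4 = 15*4 - 28 = 32, d_4 = (1264 - 32^2)/15 = 240/15 = 16, a_4 = floor((35 + 32)/16) = 4.
  m_5 = 16*4 - 32 = 32, d_5 = (1264 - 32^2)/16 = 240/16 = 15, a_5 = floor((35 + 32)/15) = 4.
  m_6 = 15*4 - 32 = 28, d_6 = (1264 - 28^2)/15 = 480/15 = 32, a_6 = floor((35 + 28)/32) = 1.
  m_7 = 32*1 - 28 = 4, d_7 = (1264 - 4^2)/32 = 1248/32 = 39, a_7 = floor((35 + 4)/39) = 1.
  m_8 = 39*1 - 4 = 35, d_8 = (1264 - 35^2)/39 = 39/39 = 1, a_8 = floor((35 + 35)/1) = 70.
  m_9 = 1*70 - 35 = 35, d_9 = (1264 - 35^2)/1 = 39/1 = 39: (m_9, d_9) = (m_1, d_1) = (35, 39), so from here the quotients repeat a_1, ..., a_8; the period length is 8.
Hence the expansion of sqrt(1264) is a_0 = 35 followed by the repeating block 1, 1, 4, 4, 4, 1, 1, 70 (period 8).

[35; (1, 1, 4, 4, 4, 1, 1, 70)]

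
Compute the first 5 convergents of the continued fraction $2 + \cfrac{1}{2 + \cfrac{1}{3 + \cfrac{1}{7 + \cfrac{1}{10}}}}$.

2/1, 5/2, 17/7, 124/51, 1257/517

Using the convergent recurrence p_i = a_i*p_{i-1} + p_{i-2}, q_i = a_i*q_{i-1} + q_{i-2} with p_{-2}=0, p_{-1}=1, q_{-2}=1, q_{-1}=0:
  i=0: a_0=2, p_0 = 2*1 + 0 = 2, q_0 = 2*0 + 1 = 1.
  i=1: a_1=2, p_1 = 2*2 + 1 = 5, q_1 = 2*1 + 0 = 2.
  i=2: a_2=3, p_2 = 3*5 + 2 = 17, q_2 = 3*2 + 1 = 7.
  i=3: a_3=7, p_3 = 7*17 + 5 = 124, q_3 = 7*7 + 2 = 51.
  i=4: a_4=10, p_4 = 10*124 + 17 = 1257, q_4 = 10*51 + 7 = 517.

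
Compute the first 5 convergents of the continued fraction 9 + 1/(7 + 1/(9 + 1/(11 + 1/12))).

Using the convergent recurrence p_i = a_i*p_{i-1} + p_{i-2}, q_i = a_i*q_{i-1} + q_{i-2} with p_{-2}=0, p_{-1}=1, q_{-2}=1, q_{-1}=0:
  i=0: a_0=9, p_0 = 9*1 + 0 = 9, q_0 = 9*0 + 1 = 1.
  i=1: a_1=7, p_1 = 7*9 + 1 = 64, q_1 = 7*1 + 0 = 7.
  i=2: a_2=9, p_2 = 9*64 + 9 = 585, q_2 = 9*7 + 1 = 64.
  i=3: a_3=11, p_3 = 11*585 + 64 = 6499, q_3 = 11*64 + 7 = 711.
  i=4: a_4=12, p_4 = 12*6499 + 585 = 78573, q_4 = 12*711 + 64 = 8596.

9/1, 64/7, 585/64, 6499/711, 78573/8596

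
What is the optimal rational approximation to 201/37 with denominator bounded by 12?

38/7

Expand x = 201/37 as a continued fraction with the Euclidean algorithm:
  201 = 5*37 + 16, so a_0 = 5.
  37 = 2*16 + 5, so a_1 = 2.
  16 = 3*5 + 1, so a_2 = 3.
  5 = 5*1 + 0, so a_3 = 5.
so x = [5; 2, 3, 5].
Convergents (p_i = a_i*p_{i-1} + p_{i-2}, q_i = a_i*q_{i-1} + q_{i-2} with p_{-2}=0, p_{-1}=1, q_{-2}=1, q_{-1}=0), until the denominator exceeds 12:
  i=0: a_0=5, p_0 = 5*1 + 0 = 5, q_0 = 5*0 + 1 = 1.
  i=1: a_1=2, p_1 = 2*5 + 1 = 11, q_1 = 2*1 + 0 = 2.
  i=2: a_2=3, p_2 = 3*11 + 5 = 38, q_2 = 3*2 + 1 = 7.
  i=3: a_3=5, p_3 = 5*38 + 11 = 201, q_3 = 5*7 + 2 = 37.
q_3 = 37 > 12, so the last convergent with denominator <= 12 is p_2/q_2 = 38/7.
The closest fraction with denominator <= 12 is either p_2/q_2 or the intermediate fraction (k*p_2 + p_1)/(k*q_2 + q_1) with the largest k >= 1 whose denominator stays <= 12; these approach x as k grows, and every other convergent or intermediate fraction in range is farther away.
Largest k: floor((12 - q_1)/q_2) = floor((12 - 2)/7) = 1.
That gives (1*38 + 11)/(1*7 + 2) = 49/9.
Compare the errors: |x - 38/7| = |201*7 - 38*37|/(37*7) = 1/259, and |x - 49/9| = |201*9 - 49*37|/(37*9) = 4/333.
Cross-multiplying, 1*333 = 333 < 1036 = 4*259, so 1/259 is smaller: the convergent 38/7 is closer to x than 49/9.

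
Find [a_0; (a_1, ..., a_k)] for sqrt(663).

[25; (1, 2, 1, 50)]

Write x_i = (sqrt(663) + m_i)/d_i with (m_0, d_0) = (0, 1). a_0 = floor(sqrt(663)) = 25, since 25^2 = 625 <= 663 < 676 = 26^2.
Iterate m_{i+1} = d_i*a_i - m_i, d_{i+1} = (663 - m_{i+1}^2)/d_i, a_{i+1} = floor((a_0 + m_{i+1})/d_{i+1}):
  m_1 = 1*25 - 0 = 25, d_1 = (663 - 25^2)/1 = 38/1 = 38, a_1 = floor((25 + 25)/38) = 1.
  m_2 = 38*1 - 25 = 13, d_2 = (663 - 13^2)/38 = 494/38 = 13, a_2 = floor((25 + 13)/13) = 2.
  m_3 = 13*2 - 13 = 13, d_3 = (663 - 13^2)/13 = 494/13 = 38, a_3 = floor((25 + 13)/38) = 1.
  m_4 = 38*1 - 13 = 25, d_4 = (663 - 25^2)/38 = 38/38 = 1, a_4 = floor((25 + 25)/1) = 50.
  m_5 = 1*50 - 25 = 25, d_5 = (663 - 25^2)/1 = 38/1 = 38: (m_5, d_5) = (m_1, d_1) = (25, 38), so from here the quotients repeat a_1, ..., a_4; the period length is 4.
Hence the expansion of sqrt(663) is a_0 = 25 followed by the repeating block 1, 2, 1, 50 (period 4).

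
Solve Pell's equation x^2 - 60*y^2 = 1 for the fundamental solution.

First expand sqrt(60) as a continued fraction. With x_i = (sqrt(60) + m_i)/d_i and (m_0, d_0) = (0, 1): a_0 = floor(sqrt(60)) = 7, since 7^2 = 49 <= 60 < 64 = 8^2.
Iterate m_{i+1} = d_i*a_i - m_i, d_{i+1} = (60 - m_{i+1}^2)/d_i, a_{i+1} = floor((a_0 + m_{i+1})/d_{i+1}):
  m_1 = 1*7 - 0 = 7, d_1 = (60 - 7^2)/1 = 11/1 = 11, a_1 = floor((7 + 7)/11) = 1.
  m_2 = 11*1 - 7 = 4, d_2 = (60 - 4^2)/11 = 44/11 = 4, a_2 = floor((7 + 4)/4) = 2.
  m_3 = 4*2 - 4 = 4, d_3 = (60 - 4^2)/4 = 44/4 = 11, a_3 = floor((7 + 4)/11) = 1.
  m_4 = 11*1 - 4 = 7, d_4 = (60 - 7^2)/11 = 11/11 = 1, a_4 = floor((7 + 7)/1) = 14.
  m_5 = 1*14 - 7 = 7, d_5 = (60 - 7^2)/1 = 11/1 = 11: (m_5, d_5) = (m_1, d_1) = (7, 11), so from here the quotients repeat a_1, ..., a_4; the period length is 4.
So sqrt(60) = [7; (1, 2, 1, 14)] with period length k = 4.
k is even, so the fundamental solution of x^2 - 60y^2 = 1 is (p_{k-1}, q_{k-1}) = (p_3, q_3); compute convergents through index 3.
Convergents (p_i = a_i*p_{i-1} + p_{i-2}, q_i = a_i*q_{i-1} + q_{i-2} with p_{-2}=0, p_{-1}=1, q_{-2}=1, q_{-1}=0):
  i=0: a_0=7, p_0 = 7*1 + 0 = 7, q_0 = 7*0 + 1 = 1.
  i=1: a_1=1, p_1 = 1*7 + 1 = 8, q_1 = 1*1 + 0 = 1.
  i=2: a_2=2, p_2 = 2*8 + 7 = 23, q_2 = 2*1 + 1 = 3.
  i=3: a_3=1, p_3 = 1*23 + 8 = 31, q_3 = 1*3 + 1 = 4.
Check: 31^2 - 60*4^2 = 961 - 960 = 1, so (x, y) = (31, 4) solves the equation, and by the theorem it is the least positive solution.

(x, y) = (31, 4)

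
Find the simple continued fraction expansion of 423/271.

[1; 1, 1, 3, 1, 1, 1, 1, 6]

Run the Euclidean algorithm on 423 and 271; the successive quotients are the partial quotients a_0, a_1, ... (each step inverts the fractional part left over by the previous one):
  423 = 1*271 + 152, so a_0 = 1.
  271 = 1*152 + 119, so a_1 = 1.
  152 = 1*119 + 33, so a_2 = 1.
  119 = 3*33 + 20, so a_3 = 3.
  33 = 1*20 + 13, so a_4 = 1.
  20 = 1*13 + 7, so a_5 = 1.
  13 = 1*7 + 6, so a_6 = 1.
  7 = 1*6 + 1, so a_7 = 1.
  6 = 6*1 + 0, so a_8 = 6.
The remainder reaches 0 after 9 divisions, so the expansion has 9 partial quotients, read off in order.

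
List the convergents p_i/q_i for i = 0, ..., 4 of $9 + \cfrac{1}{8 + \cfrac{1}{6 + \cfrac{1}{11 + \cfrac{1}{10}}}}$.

Using the convergent recurrence p_i = a_i*p_{i-1} + p_{i-2}, q_i = a_i*q_{i-1} + q_{i-2} with p_{-2}=0, p_{-1}=1, q_{-2}=1, q_{-1}=0:
  i=0: a_0=9, p_0 = 9*1 + 0 = 9, q_0 = 9*0 + 1 = 1.
  i=1: a_1=8, p_1 = 8*9 + 1 = 73, q_1 = 8*1 + 0 = 8.
  i=2: a_2=6, p_2 = 6*73 + 9 = 447, q_2 = 6*8 + 1 = 49.
  i=3: a_3=11, p_3 = 11*447 + 73 = 4990, q_3 = 11*49 + 8 = 547.
  i=4: a_4=10, p_4 = 10*4990 + 447 = 50347, q_4 = 10*547 + 49 = 5519.

9/1, 73/8, 447/49, 4990/547, 50347/5519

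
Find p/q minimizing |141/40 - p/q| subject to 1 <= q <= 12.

Expand x = 141/40 as a continued fraction with the Euclidean algorithm:
  141 = 3*40 + 21, so a_0 = 3.
  40 = 1*21 + 19, so a_1 = 1.
  21 = 1*19 + 2, so a_2 = 1.
  19 = 9*2 + 1, so a_3 = 9.
  2 = 2*1 + 0, so a_4 = 2.
so x = [3; 1, 1, 9, 2].
Convergents (p_i = a_i*p_{i-1} + p_{i-2}, q_i = a_i*q_{i-1} + q_{i-2} with p_{-2}=0, p_{-1}=1, q_{-2}=1, q_{-1}=0), until the denominator exceeds 12:
  i=0: a_0=3, p_0 = 3*1 + 0 = 3, q_0 = 3*0 + 1 = 1.
  i=1: a_1=1, p_1 = 1*3 + 1 = 4, q_1 = 1*1 + 0 = 1.
  i=2: a_2=1, p_2 = 1*4 + 3 = 7, q_2 = 1*1 + 1 = 2.
  i=3: a_3=9, p_3 = 9*7 + 4 = 67, q_3 = 9*2 + 1 = 19.
q_3 = 19 > 12, so the last convergent with denominator <= 12 is p_2/q_2 = 7/2.
The closest fraction with denominator <= 12 is either p_2/q_2 or the intermediate fraction (k*p_2 + p_1)/(k*q_2 + q_1) with the largest k >= 1 whose denominator stays <= 12; these approach x as k grows, and every other convergent or intermediate fraction in range is farther away.
Largest k: floor((12 - q_1)/q_2) = floor((12 - 1)/2) = 5.
That gives (5*7 + 4)/(5*2 + 1) = 39/11.
Compare the errors: |x - 7/2| = |141*2 - 7*40|/(40*2) = 2/80, and |x - 39/11| = |141*11 - 39*40|/(40*11) = 9/440.
Cross-multiplying, 9*80 = 720 < 880 = 2*440, so 9/440 is smaller: the intermediate fraction 39/11 is closer to x than 7/2.

39/11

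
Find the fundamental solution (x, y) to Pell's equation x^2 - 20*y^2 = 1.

First expand sqrt(20) as a continued fraction. With x_i = (sqrt(20) + m_i)/d_i and (m_0, d_0) = (0, 1): a_0 = floor(sqrt(20)) = 4, since 4^2 = 16 <= 20 < 25 = 5^2.
Iterate m_{i+1} = d_i*a_i - m_i, d_{i+1} = (20 - m_{i+1}^2)/d_i, a_{i+1} = floor((a_0 + m_{i+1})/d_{i+1}):
  m_1 = 1*4 - 0 = 4, d_1 = (20 - 4^2)/1 = 4/1 = 4, a_1 = floor((4 + 4)/4) = 2.
  m_2 = 4*2 - 4 = 4, d_2 = (20 - 4^2)/4 = 4/4 = 1, a_2 = floor((4 + 4)/1) = 8.
  m_3 = 1*8 - 4 = 4, d_3 = (20 - 4^2)/1 = 4/1 = 4: (m_3, d_3) = (m_1, d_1) = (4, 4), so from here the quotients repeat a_1, a_2; the period length is 2.
So sqrt(20) = [4; (2, 8)] with period length k = 2.
k is even, so the fundamental solution of x^2 - 20y^2 = 1 is (p_{k-1}, q_{k-1}) = (p_1, q_1); compute convergents through index 1.
Convergents (p_i = a_i*p_{i-1} + p_{i-2}, q_i = a_i*q_{i-1} + q_{i-2} with p_{-2}=0, p_{-1}=1, q_{-2}=1, q_{-1}=0):
  i=0: a_0=4, p_0 = 4*1 + 0 = 4, q_0 = 4*0 + 1 = 1.
  i=1: a_1=2, p_1 = 2*4 + 1 = 9, q_1 = 2*1 + 0 = 2.
Check: 9^2 - 20*2^2 = 81 - 80 = 1, so (x, y) = (9, 2) solves the equation, and by the theorem it is the least positive solution.

(x, y) = (9, 2)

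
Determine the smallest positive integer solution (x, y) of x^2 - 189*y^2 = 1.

(x, y) = (55, 4)

First expand sqrt(189) as a continued fraction. With x_i = (sqrt(189) + m_i)/d_i and (m_0, d_0) = (0, 1): a_0 = floor(sqrt(189)) = 13, since 13^2 = 169 <= 189 < 196 = 14^2.
Iterate m_{i+1} = d_i*a_i - m_i, d_{i+1} = (189 - m_{i+1}^2)/d_i, a_{i+1} = floor((a_0 + m_{i+1})/d_{i+1}):
  m_1 = 1*13 - 0 = 13, d_1 = (189 - 13^2)/1 = 20/1 = 20, a_1 = floor((13 + 13)/20) = 1.
  m_2 = 20*1 - 13 = 7, d_2 = (189 - 7^2)/20 = 140/20 = 7, a_2 = floor((13 + 7)/7) = 2.
  m_3 = 7*2 - 7 = 7, d_3 = (189 - 7^2)/7 = 140/7 = 20, a_3 = floor((13 + 7)/20) = 1.
  m_4 = 20*1 - 7 = 13, d_4 = (189 - 13^2)/20 = 20/20 = 1, a_4 = floor((13 + 13)/1) = 26.
  m_5 = 1*26 - 13 = 13, d_5 = (189 - 13^2)/1 = 20/1 = 20: (m_5, d_5) = (m_1, d_1) = (13, 20), so from here the quotients repeat a_1, ..., a_4; the period length is 4.
So sqrt(189) = [13; (1, 2, 1, 26)] with period length k = 4.
k is even, so the fundamental solution of x^2 - 189y^2 = 1 is (p_{k-1}, q_{k-1}) = (p_3, q_3); compute convergents through index 3.
Convergents (p_i = a_i*p_{i-1} + p_{i-2}, q_i = a_i*q_{i-1} + q_{i-2} with p_{-2}=0, p_{-1}=1, q_{-2}=1, q_{-1}=0):
  i=0: a_0=13, p_0 = 13*1 + 0 = 13, q_0 = 13*0 + 1 = 1.
  i=1: a_1=1, p_1 = 1*13 + 1 = 14, q_1 = 1*1 + 0 = 1.
  i=2: a_2=2, p_2 = 2*14 + 13 = 41, q_2 = 2*1 + 1 = 3.
  i=3: a_3=1, p_3 = 1*41 + 14 = 55, q_3 = 1*3 + 1 = 4.
Check: 55^2 - 189*4^2 = 3025 - 3024 = 1, so (x, y) = (55, 4) solves the equation, and by the theorem it is the least positive solution.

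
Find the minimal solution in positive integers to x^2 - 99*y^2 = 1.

(x, y) = (10, 1)

First expand sqrt(99) as a continued fraction. With x_i = (sqrt(99) + m_i)/d_i and (m_0, d_0) = (0, 1): a_0 = floor(sqrt(99)) = 9, since 9^2 = 81 <= 99 < 100 = 10^2.
Iterate m_{i+1} = d_i*a_i - m_i, d_{i+1} = (99 - m_{i+1}^2)/d_i, a_{i+1} = floor((a_0 + m_{i+1})/d_{i+1}):
  m_1 = 1*9 - 0 = 9, d_1 = (99 - 9^2)/1 = 18/1 = 18, a_1 = floor((9 + 9)/18) = 1.
  m_2 = 18*1 - 9 = 9, d_2 = (99 - 9^2)/18 = 18/18 = 1, a_2 = floor((9 + 9)/1) = 18.
  m_3 = 1*18 - 9 = 9, d_3 = (99 - 9^2)/1 = 18/1 = 18: (m_3, d_3) = (m_1, d_1) = (9, 18), so from here the quotients repeat a_1, a_2; the period length is 2.
So sqrt(99) = [9; (1, 18)] with period length k = 2.
k is even, so the fundamental solution of x^2 - 99y^2 = 1 is (p_{k-1}, q_{k-1}) = (p_1, q_1); compute convergents through index 1.
Convergents (p_i = a_i*p_{i-1} + p_{i-2}, q_i = a_i*q_{i-1} + q_{i-2} with p_{-2}=0, p_{-1}=1, q_{-2}=1, q_{-1}=0):
  i=0: a_0=9, p_0 = 9*1 + 0 = 9, q_0 = 9*0 + 1 = 1.
  i=1: a_1=1, p_1 = 1*9 + 1 = 10, q_1 = 1*1 + 0 = 1.
Check: 10^2 - 99*1^2 = 100 - 99 = 1, so (x, y) = (10, 1) solves the equation, and by the theorem it is the least positive solution.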